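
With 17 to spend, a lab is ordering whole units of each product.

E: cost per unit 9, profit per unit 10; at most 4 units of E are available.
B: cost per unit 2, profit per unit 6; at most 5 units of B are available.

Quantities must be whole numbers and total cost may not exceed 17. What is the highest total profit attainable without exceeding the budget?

This is a bounded integer knapsack.
Take 1×E and 4×B: cost 17 ≤ 17, profit 1·10 + 4·6 = 34.
No other integer combination yields more.

34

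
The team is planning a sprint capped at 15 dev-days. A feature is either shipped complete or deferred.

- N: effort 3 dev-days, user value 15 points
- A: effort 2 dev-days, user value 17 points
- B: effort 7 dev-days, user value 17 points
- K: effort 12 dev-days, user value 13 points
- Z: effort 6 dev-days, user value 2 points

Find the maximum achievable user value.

Take N, A, and B: effort 3 + 2 + 7 = 12 ≤ 15, user value 15 + 17 + 17 = 49.
No other feasible combination does better.

49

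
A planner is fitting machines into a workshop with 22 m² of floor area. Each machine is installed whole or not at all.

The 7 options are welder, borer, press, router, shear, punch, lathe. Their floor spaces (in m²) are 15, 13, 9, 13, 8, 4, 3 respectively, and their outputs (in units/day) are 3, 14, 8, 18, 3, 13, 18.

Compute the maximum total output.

49

Take router, punch, and lathe: floor space 13 + 4 + 3 = 20 ≤ 22, output 18 + 13 + 18 = 49.
No other feasible combination does better.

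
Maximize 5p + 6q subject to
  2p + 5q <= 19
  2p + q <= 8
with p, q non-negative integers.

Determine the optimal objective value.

28

Relaxing integrality, the LP optimum is 29.62 at (p,q) = (2.62, 2.75), which is not an integer point.
(p,q)=(2,3) is feasible, giving 28.
(p,q)=(3,2) is feasible, giving 27.
(p,q)=(1,3) is feasible, giving 23.
The best lattice point is (2,3), giving 28.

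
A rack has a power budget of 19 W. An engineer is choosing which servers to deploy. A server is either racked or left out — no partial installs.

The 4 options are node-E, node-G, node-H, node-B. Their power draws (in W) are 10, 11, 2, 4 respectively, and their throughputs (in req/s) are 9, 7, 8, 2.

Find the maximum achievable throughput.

19

node-E + node-H: power draw 10 + 2 = 12 ≤ 19, throughput 9 + 8 = 17.
node-E + node-H + node-B: power draw 10 + 2 + 4 = 16 ≤ 19, throughput 9 + 8 + 2 = 19.
Best is node-E, node-H, and node-B with total throughput 19.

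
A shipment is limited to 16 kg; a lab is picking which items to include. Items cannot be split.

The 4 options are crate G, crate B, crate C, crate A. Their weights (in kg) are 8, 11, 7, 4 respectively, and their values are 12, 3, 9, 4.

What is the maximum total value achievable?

crate G + crate A: weight 8 + 4 = 12 ≤ 16, value 12 + 4 = 16.
crate G + crate C: weight 8 + 7 = 15 ≤ 16, value 12 + 9 = 21.
Best is crate G and crate C with total value 21.

21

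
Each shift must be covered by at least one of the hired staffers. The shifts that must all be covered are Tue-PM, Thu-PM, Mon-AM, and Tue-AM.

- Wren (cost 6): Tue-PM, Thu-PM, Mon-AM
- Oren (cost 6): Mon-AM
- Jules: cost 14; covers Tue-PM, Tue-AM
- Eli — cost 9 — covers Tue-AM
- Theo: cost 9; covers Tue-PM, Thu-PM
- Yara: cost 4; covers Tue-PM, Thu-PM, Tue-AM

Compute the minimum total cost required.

10

Choose Wren and Yara: together they cover Tue-PM, Thu-PM, Mon-AM, Tue-AM — every shift.
Total cost: 6 + 4 = 10.
No cover costs less than 10.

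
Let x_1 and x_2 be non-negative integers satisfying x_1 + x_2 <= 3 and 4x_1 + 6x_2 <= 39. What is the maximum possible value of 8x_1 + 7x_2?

24

(x_1,x_2)=(3,0): 1·3+1·0=3≤3, 4·3+6·0=12≤39, objective 24.
(x_1,x_2)=(2,1): 1·2+1·1=3≤3, 4·2+6·1=14≤39, objective 23.
(x_1,x_2)=(2,0): 1·2+1·0=2≤3, 4·2+6·0=8≤39, objective 16.
The best lattice point is (3,0), giving 24.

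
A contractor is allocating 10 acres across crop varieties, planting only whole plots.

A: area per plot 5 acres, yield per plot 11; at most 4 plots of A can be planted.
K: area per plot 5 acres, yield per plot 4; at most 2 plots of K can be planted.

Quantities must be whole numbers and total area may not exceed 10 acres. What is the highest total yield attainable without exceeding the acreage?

This is a bounded integer knapsack.
2×A: area 10 ≤ 10, yield 2·11 = 22.
1×A and 1×K: area 10 ≤ 10, yield 1·11 + 1·4 = 15.
Best is 22.

22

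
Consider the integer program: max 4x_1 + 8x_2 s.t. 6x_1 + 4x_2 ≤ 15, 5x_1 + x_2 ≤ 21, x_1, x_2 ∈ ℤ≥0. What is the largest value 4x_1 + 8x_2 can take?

Relaxing integrality, the LP optimum is 30.00 at (x_1,x_2) = (0, 3.75), which is not an integer point.
(x_1,x_2)=(0,3): 6·0+4·3=12≤15, 5·0+1·3=3≤21, objective 24.
(x_1,x_2)=(1,2): 6·1+4·2=14≤15, 5·1+1·2=7≤21, objective 20.
(x_1,x_2)=(0,2): 6·0+4·2=8≤15, 5·0+1·2=2≤21, objective 16.
No feasible integer point exceeds 24.

24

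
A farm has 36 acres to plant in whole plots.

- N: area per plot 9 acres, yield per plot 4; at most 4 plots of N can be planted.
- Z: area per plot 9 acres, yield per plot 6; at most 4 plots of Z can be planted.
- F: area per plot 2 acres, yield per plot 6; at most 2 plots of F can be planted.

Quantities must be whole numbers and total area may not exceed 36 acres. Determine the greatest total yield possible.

30

This is a bounded integer knapsack.
Take 3×Z and 2×F: area 31 ≤ 36, yield 3·6 + 2·6 = 30.
F has the best ratio (6/2) and is taken to its limit of 2; remaining capacity is filled optimally with the others.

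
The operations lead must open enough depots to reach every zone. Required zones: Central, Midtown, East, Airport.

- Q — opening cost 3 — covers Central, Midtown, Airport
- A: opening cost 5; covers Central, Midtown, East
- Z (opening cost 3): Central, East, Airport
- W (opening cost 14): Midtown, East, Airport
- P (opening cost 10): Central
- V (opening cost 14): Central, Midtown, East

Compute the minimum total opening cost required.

Choose Q and Z: together they cover Central, Midtown, East, Airport — every zone.
Total opening cost: 3 + 3 = 6.
No cover costs less than 6.

6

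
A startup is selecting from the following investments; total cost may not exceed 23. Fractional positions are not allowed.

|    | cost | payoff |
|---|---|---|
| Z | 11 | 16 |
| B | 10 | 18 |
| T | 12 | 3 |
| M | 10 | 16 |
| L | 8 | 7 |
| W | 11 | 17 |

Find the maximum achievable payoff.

This is a 0-1 knapsack instance.
B + M: cost 10 + 10 = 20 ≤ 23, payoff 18 + 16 = 34.
B + W: cost 10 + 11 = 21 ≤ 23, payoff 18 + 17 = 35.
Z + B: cost 11 + 10 = 21 ≤ 23, payoff 16 + 18 = 34.
Best is B and W with total payoff 35.

35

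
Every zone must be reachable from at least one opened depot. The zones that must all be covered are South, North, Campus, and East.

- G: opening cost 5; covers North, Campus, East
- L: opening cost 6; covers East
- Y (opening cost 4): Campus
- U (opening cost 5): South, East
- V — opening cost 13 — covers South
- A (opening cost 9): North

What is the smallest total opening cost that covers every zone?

Choose G and U: together they cover South, North, Campus, East — every zone.
Total opening cost: 5 + 5 = 10.
No cover costs less than 10.

10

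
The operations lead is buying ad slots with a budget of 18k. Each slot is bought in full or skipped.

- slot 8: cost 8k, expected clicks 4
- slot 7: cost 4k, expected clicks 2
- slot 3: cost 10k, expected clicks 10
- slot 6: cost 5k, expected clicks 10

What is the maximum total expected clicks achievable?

Allowing fractional choices, the relaxed optimum would be about 21.5, but ad slots are indivisible.
slot 3 + slot 6: cost 10 + 5 = 15 ≤ 18, expected clicks 10 + 10 = 20.
slot 8 + slot 6: cost 8 + 5 = 13 ≤ 18, expected clicks 4 + 10 = 14.
slot 8 + slot 7 + slot 6: cost 8 + 4 + 5 = 17 ≤ 18, expected clicks 4 + 2 + 10 = 16.
Best is slot 3 and slot 6 with total expected clicks 20.

20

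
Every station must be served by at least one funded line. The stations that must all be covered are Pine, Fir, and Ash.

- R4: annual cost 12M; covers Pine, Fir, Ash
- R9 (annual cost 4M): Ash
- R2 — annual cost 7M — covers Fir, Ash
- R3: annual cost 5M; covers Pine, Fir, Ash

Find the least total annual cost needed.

5

R3 alone covers Pine, Fir, Ash — every station.
Total annual cost: 5.
No cover costs less than 5.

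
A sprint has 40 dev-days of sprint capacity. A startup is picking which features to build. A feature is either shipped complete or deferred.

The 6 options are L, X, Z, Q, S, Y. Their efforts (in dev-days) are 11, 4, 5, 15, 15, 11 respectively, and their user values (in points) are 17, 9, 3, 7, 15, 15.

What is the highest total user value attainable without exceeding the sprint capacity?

47

L + X + Z + Y: effort 11 + 4 + 5 + 11 = 31 ≤ 40, user value 17 + 9 + 3 + 15 = 44.
L + X + Z + S: effort 11 + 4 + 5 + 15 = 35 ≤ 40, user value 17 + 9 + 3 + 15 = 44.
L + S + Y: effort 11 + 15 + 11 = 37 ≤ 40, user value 17 + 15 + 15 = 47.
Best is L, S, and Y with total user value 47.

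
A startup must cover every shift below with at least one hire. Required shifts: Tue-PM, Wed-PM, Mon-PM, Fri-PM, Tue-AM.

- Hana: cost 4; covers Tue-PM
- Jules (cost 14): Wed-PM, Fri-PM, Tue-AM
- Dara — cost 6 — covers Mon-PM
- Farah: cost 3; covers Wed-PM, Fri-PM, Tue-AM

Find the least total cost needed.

Choose Hana, Dara, and Farah: together they cover Tue-PM, Wed-PM, Mon-PM, Fri-PM, Tue-AM — every shift.
Total cost: 4 + 6 + 3 = 13.
No cover costs less than 13.

13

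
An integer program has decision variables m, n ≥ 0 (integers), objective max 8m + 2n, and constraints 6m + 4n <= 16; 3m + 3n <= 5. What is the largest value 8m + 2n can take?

8

(m,n)=(1,0): 6·1+4·0=6≤16, 3·1+3·0=3≤5, objective 8.
(m,n)=(0,1): 6·0+4·1=4≤16, 3·0+3·1=3≤5, objective 2.
(m,n)=(0,0): 6·0+4·0=0≤16, 3·0+3·0=0≤5, objective 0.
Maximum is 8 at (m,n)=(1,0).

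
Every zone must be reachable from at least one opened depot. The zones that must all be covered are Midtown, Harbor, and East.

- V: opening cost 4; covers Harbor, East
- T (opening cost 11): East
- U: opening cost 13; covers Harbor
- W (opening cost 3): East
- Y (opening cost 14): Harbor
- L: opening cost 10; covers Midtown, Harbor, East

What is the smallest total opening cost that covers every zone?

10

L alone covers Midtown, Harbor, East — every zone.
Total opening cost: 10.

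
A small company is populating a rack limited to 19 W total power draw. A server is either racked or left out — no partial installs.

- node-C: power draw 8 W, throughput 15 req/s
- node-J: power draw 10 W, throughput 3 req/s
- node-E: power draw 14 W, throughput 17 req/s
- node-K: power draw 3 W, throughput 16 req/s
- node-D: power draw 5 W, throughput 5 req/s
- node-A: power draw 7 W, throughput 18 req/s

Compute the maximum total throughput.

49

Allowing fractional choices, the relaxed optimum would be about 50.2, but servers are indivisible.
node-K + node-D + node-A: power draw 3 + 5 + 7 = 15 ≤ 19, throughput 16 + 5 + 18 = 39.
node-C + node-K + node-A: power draw 8 + 3 + 7 = 18 ≤ 19, throughput 15 + 16 + 18 = 49.
Best is node-C, node-K, and node-A with total throughput 49.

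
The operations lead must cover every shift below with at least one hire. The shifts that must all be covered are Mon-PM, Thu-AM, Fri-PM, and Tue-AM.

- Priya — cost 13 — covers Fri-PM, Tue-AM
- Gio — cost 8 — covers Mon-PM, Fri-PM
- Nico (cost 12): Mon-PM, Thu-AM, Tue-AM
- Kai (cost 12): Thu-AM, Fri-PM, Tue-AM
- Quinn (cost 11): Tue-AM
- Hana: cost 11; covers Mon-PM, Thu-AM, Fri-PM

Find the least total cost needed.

20

The greedy cost-per-new-shift heuristic would pick Hana and Quinn for 22, but a cheaper cover exists.
Choose Gio and Nico: together they cover Mon-PM, Thu-AM, Fri-PM, Tue-AM — every shift.
Total cost: 8 + 12 = 20.
No cover costs less than 20.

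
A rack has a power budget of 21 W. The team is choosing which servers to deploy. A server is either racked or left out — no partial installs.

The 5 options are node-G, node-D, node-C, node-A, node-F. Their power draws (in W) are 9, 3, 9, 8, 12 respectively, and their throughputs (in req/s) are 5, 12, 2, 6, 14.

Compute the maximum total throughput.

26

Take node-D and node-F: power draw 3 + 12 = 15 ≤ 21, throughput 12 + 14 = 26.
No other feasible combination does better.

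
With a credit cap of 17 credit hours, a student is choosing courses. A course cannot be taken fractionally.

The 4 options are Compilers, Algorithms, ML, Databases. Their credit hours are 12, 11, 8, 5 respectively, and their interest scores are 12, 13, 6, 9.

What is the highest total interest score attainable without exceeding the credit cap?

22

This is an integer program with binary decision variables.
Take Algorithms and Databases: credit hours 11 + 5 = 16 ≤ 17, interest score 13 + 9 = 22.
No other feasible combination does better.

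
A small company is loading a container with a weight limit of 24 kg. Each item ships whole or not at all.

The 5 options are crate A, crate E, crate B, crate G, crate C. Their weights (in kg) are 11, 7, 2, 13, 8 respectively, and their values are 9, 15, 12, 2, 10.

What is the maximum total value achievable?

This is an integer program with binary decision variables.
Allowing fractional choices, the relaxed optimum would be about 42.7, but items are indivisible.
crate A + crate B + crate C: weight 11 + 2 + 8 = 21 ≤ 24, value 9 + 12 + 10 = 31.
crate E + crate B + crate C: weight 7 + 2 + 8 = 17 ≤ 24, value 15 + 12 + 10 = 37.
crate A + crate E + crate B: weight 11 + 7 + 2 = 20 ≤ 24, value 9 + 15 + 12 = 36.
Best is crate E, crate B, and crate C with total value 37.

37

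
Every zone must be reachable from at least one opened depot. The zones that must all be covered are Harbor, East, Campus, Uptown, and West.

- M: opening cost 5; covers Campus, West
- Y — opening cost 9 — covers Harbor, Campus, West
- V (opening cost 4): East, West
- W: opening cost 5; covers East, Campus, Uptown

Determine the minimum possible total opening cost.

The greedy cost-per-new-zone heuristic would pick W, V, and Y for 18, but a cheaper cover exists.
Choose Y and W: together they cover Harbor, East, Campus, Uptown, West — every zone.
Total opening cost: 9 + 5 = 14.
No cover costs less than 14.

14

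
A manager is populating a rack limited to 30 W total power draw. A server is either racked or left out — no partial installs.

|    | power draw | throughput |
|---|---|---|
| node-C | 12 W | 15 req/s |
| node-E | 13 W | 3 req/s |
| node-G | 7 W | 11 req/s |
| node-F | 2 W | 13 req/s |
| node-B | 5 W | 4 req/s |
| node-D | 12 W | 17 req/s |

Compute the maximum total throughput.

45

Allowing fractional choices, the relaxed optimum would be about 52.2, but servers are indivisible.
node-C + node-G + node-F + node-B: power draw 12 + 7 + 2 + 5 = 26 ≤ 30, throughput 15 + 11 + 13 + 4 = 43.
node-C + node-F + node-D: power draw 12 + 2 + 12 = 26 ≤ 30, throughput 15 + 13 + 17 = 45.
node-G + node-F + node-B + node-D: power draw 7 + 2 + 5 + 12 = 26 ≤ 30, throughput 11 + 13 + 4 + 17 = 45.
The maximum throughput is 45; one optimal choice is node-C, node-F, and node-D.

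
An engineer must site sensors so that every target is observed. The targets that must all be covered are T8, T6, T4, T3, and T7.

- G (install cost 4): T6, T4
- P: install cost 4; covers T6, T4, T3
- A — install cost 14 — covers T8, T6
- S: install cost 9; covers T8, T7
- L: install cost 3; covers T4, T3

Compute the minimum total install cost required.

This is an integer covering problem.
Choose P and S: together they cover T8, T6, T4, T3, T7 — every target.
Total install cost: 4 + 9 = 13.
No cover costs less than 13.

13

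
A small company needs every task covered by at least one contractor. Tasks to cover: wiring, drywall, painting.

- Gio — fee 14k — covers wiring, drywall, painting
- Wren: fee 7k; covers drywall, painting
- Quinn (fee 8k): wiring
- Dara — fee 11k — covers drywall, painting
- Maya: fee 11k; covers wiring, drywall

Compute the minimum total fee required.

The greedy cost-per-new-task heuristic would pick Wren and Quinn for 15, but a cheaper cover exists.
Gio alone covers wiring, drywall, painting — every task.
Total fee: 14.
No cover costs less than 14.

14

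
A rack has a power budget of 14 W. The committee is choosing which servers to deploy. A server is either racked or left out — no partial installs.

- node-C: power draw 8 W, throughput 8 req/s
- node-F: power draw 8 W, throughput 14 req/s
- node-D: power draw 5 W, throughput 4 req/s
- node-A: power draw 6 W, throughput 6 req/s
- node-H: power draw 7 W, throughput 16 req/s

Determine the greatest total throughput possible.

22

Allowing fractional choices, the relaxed optimum would be about 28.2, but servers are indivisible.
node-F + node-A: power draw 8 + 6 = 14 ≤ 14, throughput 14 + 6 = 20.
node-D + node-H: power draw 5 + 7 = 12 ≤ 14, throughput 4 + 16 = 20.
node-A + node-H: power draw 6 + 7 = 13 ≤ 14, throughput 6 + 16 = 22.
Best is node-A and node-H with total throughput 22.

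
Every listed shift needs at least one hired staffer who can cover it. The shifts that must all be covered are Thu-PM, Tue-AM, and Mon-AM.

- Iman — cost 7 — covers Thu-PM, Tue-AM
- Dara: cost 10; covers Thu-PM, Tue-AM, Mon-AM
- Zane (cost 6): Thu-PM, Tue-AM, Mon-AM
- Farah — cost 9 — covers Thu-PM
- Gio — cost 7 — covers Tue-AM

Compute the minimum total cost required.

Zane alone covers Thu-PM, Tue-AM, Mon-AM — every shift.
Total cost: 6.

6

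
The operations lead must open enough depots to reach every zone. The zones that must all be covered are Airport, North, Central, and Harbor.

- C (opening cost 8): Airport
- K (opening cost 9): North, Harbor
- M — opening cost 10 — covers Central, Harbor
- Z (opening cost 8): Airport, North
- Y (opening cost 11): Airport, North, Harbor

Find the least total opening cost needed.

18

Choose M and Z: together they cover Airport, North, Central, Harbor — every zone.
Total opening cost: 10 + 8 = 18.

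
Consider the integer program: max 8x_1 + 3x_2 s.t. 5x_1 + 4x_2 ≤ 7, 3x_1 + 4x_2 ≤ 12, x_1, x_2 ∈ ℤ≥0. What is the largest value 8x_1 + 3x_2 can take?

8

(x_1,x_2)=(1,0) is feasible, giving 8.
(x_1,x_2)=(0,1) is feasible, giving 3.
(x_1,x_2)=(0,0) is feasible, giving 0.
Maximum is 8 at (x_1,x_2)=(1,0).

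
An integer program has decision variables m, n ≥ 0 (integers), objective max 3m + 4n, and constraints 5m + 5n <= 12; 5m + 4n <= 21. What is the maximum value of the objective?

8

(m,n)=(0,2): 5·0+5·2=10≤12, 5·0+4·2=8≤21, objective 8.
(m,n)=(1,1): 5·1+5·1=10≤12, 5·1+4·1=9≤21, objective 7.
(m,n)=(0,1): 5·0+5·1=5≤12, 5·0+4·1=4≤21, objective 4.
No feasible integer point exceeds 8.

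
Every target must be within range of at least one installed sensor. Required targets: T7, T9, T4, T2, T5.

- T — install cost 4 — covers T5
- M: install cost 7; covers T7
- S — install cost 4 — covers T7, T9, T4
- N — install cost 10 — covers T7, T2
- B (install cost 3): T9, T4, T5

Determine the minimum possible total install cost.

13

The greedy cost-per-new-target heuristic would pick B, S, and N for 17, but a cheaper cover exists.
Choose N and B: together they cover T7, T9, T4, T2, T5 — every target.
Total install cost: 10 + 3 = 13.
No cover costs less than 13.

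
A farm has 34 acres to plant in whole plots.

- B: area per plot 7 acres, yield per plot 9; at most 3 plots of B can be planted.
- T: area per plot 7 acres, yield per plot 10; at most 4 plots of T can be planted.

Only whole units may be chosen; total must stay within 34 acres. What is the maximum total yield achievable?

40

This is a bounded integer knapsack.
T has the best ratio (10/7); taking only T gives at most 4×10 = 40 (stopped by the area limit).
Optimal: 4×T: area 28 ≤ 34, yield 4·10 = 40.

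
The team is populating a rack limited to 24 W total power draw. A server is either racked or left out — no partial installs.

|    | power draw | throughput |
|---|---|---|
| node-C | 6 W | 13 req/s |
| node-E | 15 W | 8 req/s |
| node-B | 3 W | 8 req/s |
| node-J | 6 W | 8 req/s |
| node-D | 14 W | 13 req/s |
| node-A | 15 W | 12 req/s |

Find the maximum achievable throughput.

node-C + node-B + node-A: power draw 6 + 3 + 15 = 24 ≤ 24, throughput 13 + 8 + 12 = 33.
node-C + node-B + node-D: power draw 6 + 3 + 14 = 23 ≤ 24, throughput 13 + 8 + 13 = 34.
node-C + node-B + node-J: power draw 6 + 3 + 6 = 15 ≤ 24, throughput 13 + 8 + 8 = 29.
Best is node-C, node-B, and node-D with total throughput 34.

34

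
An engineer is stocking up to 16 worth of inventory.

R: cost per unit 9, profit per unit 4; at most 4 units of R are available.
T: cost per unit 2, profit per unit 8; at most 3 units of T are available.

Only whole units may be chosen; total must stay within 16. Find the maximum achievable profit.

28

This is a bounded integer knapsack.
1×R and 3×T: cost 15 ≤ 16, profit 1·4 + 3·8 = 28.
3×T: cost 6 ≤ 16, profit 3·8 = 24.
Best is 28.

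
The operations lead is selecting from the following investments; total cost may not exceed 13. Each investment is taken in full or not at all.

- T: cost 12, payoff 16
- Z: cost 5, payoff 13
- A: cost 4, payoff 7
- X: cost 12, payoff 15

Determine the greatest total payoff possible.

This is an integer program with binary decision variables.
Allowing fractional choices, the relaxed optimum would be about 25.3, but investments are indivisible.
Z + A: cost 5 + 4 = 9 ≤ 13, payoff 13 + 7 = 20.
T: cost 12 ≤ 13, payoff 16.
Best is Z and A with total payoff 20.

20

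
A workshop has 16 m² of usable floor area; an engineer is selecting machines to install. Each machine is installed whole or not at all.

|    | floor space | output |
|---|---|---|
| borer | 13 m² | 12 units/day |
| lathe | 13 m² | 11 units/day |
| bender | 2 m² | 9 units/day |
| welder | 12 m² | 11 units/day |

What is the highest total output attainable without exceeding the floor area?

21

Take borer and bender: floor space 13 + 2 = 15 ≤ 16, output 12 + 9 = 21.
No other feasible combination does better.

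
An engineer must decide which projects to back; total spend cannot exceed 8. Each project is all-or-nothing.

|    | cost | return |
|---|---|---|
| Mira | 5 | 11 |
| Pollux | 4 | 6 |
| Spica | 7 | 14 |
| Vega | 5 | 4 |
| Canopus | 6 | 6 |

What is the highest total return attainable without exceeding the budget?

14

This is a 0-1 knapsack instance.
Take Spica: cost 7 ≤ 8, return 14.
No other feasible combination does better.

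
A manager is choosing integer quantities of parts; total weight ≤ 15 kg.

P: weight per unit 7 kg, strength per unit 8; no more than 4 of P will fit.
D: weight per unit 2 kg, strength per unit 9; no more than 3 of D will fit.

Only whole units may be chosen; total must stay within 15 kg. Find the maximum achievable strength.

Take 1×P and 3×D: weight 13 ≤ 15, strength 1·8 + 3·9 = 35.
D has the best ratio (9/2) and is taken to its limit of 3; remaining capacity is filled optimally with the others.

35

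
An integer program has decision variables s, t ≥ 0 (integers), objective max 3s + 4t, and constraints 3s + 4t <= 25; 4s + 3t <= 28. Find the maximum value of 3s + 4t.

(s,t)=(3,4): 3·3+4·4=25≤25, 4·3+3·4=24≤28, objective 25.
(s,t)=(4,3): 3·4+4·3=24≤25, 4·4+3·3=25≤28, objective 24.
Maximum is 25 at (s,t)=(3,4).

25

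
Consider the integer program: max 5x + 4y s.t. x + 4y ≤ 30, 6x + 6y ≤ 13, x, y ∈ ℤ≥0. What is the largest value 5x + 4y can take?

(x,y)=(2,0): 1·2+4·0=2≤30, 6·2+6·0=12≤13, objective 10.
(x,y)=(1,1): 1·1+4·1=5≤30, 6·1+6·1=12≤13, objective 9.
(x,y)=(1,0): 1·1+4·0=1≤30, 6·1+6·0=6≤13, objective 5.
No feasible integer point exceeds 10.

10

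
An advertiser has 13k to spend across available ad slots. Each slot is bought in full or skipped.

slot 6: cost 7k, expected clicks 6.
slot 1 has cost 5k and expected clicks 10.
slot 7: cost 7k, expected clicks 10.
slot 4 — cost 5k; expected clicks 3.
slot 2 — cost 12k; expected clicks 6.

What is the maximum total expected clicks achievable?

slot 1 + slot 7: cost 5 + 7 = 12 ≤ 13, expected clicks 10 + 10 = 20.
slot 6 + slot 1: cost 7 + 5 = 12 ≤ 13, expected clicks 6 + 10 = 16.
slot 1 + slot 4: cost 5 + 5 = 10 ≤ 13, expected clicks 10 + 3 = 13.
Best is slot 1 and slot 7 with total expected clicks 20.

20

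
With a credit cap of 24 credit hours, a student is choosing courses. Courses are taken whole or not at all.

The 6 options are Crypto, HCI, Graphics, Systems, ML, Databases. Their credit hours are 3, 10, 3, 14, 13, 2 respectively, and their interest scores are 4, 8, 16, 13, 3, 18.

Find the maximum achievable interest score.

Take Crypto, Graphics, Systems, and Databases: credit hours 3 + 3 + 14 + 2 = 22 ≤ 24, interest score 4 + 16 + 13 + 18 = 51.
No other feasible combination does better.

51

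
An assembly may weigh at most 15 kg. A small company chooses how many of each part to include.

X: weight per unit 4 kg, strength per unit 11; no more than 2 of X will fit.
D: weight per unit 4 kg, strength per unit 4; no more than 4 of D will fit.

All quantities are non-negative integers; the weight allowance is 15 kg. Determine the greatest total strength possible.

26

This is a bounded integer knapsack.
2×X and 1×D: weight 12 ≤ 15, strength 2·11 + 1·4 = 26.
2×X: weight 8 ≤ 15, strength 2·11 = 22.
Best is 26.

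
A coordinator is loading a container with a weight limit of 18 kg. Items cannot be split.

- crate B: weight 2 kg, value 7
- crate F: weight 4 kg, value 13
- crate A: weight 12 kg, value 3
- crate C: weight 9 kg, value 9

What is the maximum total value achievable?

29

Treat it as a binary knapsack problem.
crate F + crate C: weight 4 + 9 = 13 ≤ 18, value 13 + 9 = 22.
crate B + crate F + crate A: weight 2 + 4 + 12 = 18 ≤ 18, value 7 + 13 + 3 = 23.
crate B + crate F + crate C: weight 2 + 4 + 9 = 15 ≤ 18, value 7 + 13 + 9 = 29.
Best is crate B, crate F, and crate C with total value 29.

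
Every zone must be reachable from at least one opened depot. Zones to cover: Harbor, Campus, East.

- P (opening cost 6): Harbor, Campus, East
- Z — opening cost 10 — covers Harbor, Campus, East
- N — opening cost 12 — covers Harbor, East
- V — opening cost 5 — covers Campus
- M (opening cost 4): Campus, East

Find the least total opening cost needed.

6

This is an integer covering problem.
P alone covers Harbor, Campus, East — every zone.
Total opening cost: 6.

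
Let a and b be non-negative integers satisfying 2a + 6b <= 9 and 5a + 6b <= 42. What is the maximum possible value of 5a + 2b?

The continuous relaxation peaks at (4.5, 0) with value 22.50; rounding to a feasible lattice point costs some objective.
(a,b)=(4,0): 2·4+6·0=8≤9, 5·4+6·0=20≤42, objective 20.
(a,b)=(3,0): 2·3+6·0=6≤9, 5·3+6·0=15≤42, objective 15.
Maximum is 20 at (a,b)=(4,0).

20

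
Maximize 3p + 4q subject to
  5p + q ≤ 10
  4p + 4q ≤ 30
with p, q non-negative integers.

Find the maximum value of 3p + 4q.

The continuous relaxation peaks at (0, 7.5) with value 30.00; rounding to a feasible lattice point costs some objective.
(p,q)=(0,7): 5·0+1·7=7≤10, 4·0+4·7=28≤30, objective 28.
(p,q)=(0,6): 5·0+1·6=6≤10, 4·0+4·6=24≤30, objective 24.
Maximum is 28 at (p,q)=(0,7).

28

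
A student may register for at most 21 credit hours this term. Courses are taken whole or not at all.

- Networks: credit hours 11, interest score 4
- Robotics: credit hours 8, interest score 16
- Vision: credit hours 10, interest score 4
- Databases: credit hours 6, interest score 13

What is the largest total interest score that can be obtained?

29

This is a 0-1 knapsack instance.
Take Robotics and Databases: credit hours 8 + 6 = 14 ≤ 21, interest score 16 + 13 = 29.
No other feasible combination does better.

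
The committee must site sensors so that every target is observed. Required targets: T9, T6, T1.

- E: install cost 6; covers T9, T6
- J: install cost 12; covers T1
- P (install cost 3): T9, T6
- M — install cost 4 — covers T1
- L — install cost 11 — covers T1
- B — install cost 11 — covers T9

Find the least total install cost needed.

7

This is an integer covering problem.
Choose P and M: together they cover T9, T6, T1 — every target.
Total install cost: 3 + 4 = 7.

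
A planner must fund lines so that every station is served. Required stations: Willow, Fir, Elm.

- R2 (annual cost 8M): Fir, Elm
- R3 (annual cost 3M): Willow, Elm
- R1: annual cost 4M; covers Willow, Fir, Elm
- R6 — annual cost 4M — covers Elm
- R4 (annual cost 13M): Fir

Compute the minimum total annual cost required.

R1 alone covers Willow, Fir, Elm — every station.
Total annual cost: 4.

4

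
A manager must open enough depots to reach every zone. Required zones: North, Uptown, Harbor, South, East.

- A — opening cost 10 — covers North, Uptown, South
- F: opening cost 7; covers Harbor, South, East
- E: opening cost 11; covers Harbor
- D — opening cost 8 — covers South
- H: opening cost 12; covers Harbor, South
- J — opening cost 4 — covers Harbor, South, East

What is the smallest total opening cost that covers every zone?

Choose A and J: together they cover North, Uptown, Harbor, South, East — every zone.
Total opening cost: 10 + 4 = 14.
No cover costs less than 14.

14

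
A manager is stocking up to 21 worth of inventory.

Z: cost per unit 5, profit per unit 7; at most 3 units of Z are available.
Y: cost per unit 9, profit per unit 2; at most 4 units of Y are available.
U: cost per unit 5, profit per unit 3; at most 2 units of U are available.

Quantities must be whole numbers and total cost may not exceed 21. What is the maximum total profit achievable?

This is a bounded integer knapsack.
Z has the best ratio (7/5); taking only Z gives at most 3×7 = 21 (stopped by the supply cap of 3).
Mixing does better — 3×Z and 1×U: cost 20 ≤ 21, profit 3·7 + 1·3 = 24.

24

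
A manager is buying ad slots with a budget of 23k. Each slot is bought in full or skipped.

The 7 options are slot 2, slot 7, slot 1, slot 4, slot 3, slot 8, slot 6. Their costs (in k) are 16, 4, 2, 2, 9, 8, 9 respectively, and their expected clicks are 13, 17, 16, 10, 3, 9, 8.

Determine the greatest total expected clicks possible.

Allowing fractional choices, the relaxed optimum would be about 58.2, but ad slots are indivisible.
slot 7 + slot 1 + slot 8 + slot 6: cost 4 + 2 + 8 + 9 = 23 ≤ 23, expected clicks 17 + 16 + 9 + 8 = 50.
slot 7 + slot 1 + slot 4 + slot 8: cost 4 + 2 + 2 + 8 = 16 ≤ 23, expected clicks 17 + 16 + 10 + 9 = 52.
slot 7 + slot 1 + slot 4 + slot 6: cost 4 + 2 + 2 + 9 = 17 ≤ 23, expected clicks 17 + 16 + 10 + 8 = 51.
Best is slot 7, slot 1, slot 4, and slot 8 with total expected clicks 52.

52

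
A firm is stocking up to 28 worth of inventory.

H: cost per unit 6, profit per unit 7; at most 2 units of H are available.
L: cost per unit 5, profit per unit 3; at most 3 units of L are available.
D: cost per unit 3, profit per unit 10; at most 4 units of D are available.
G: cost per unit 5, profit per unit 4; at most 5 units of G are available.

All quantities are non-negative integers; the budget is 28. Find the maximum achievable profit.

55

1×H, 1×L, 4×D, and 1×G: cost 28 ≤ 28, profit 1·7 + 1·3 + 4·10 + 1·4 = 54.
1×H, 4×D, and 2×G: cost 28 ≤ 28, profit 1·7 + 4·10 + 2·4 = 55.
Best is 55.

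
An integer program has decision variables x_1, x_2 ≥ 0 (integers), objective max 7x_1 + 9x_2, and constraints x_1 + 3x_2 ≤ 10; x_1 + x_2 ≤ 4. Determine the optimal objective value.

34

(x_1,x_2)=(1,3) is feasible, giving 34.
(x_1,x_2)=(2,2) is feasible, giving 32.
(x_1,x_2)=(0,3) is feasible, giving 27.
The best lattice point is (1,3), giving 34.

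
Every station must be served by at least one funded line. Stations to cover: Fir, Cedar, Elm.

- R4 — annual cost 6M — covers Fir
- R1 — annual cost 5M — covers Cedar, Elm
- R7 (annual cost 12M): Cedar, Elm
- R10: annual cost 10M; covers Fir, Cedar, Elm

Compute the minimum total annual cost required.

This is a weighted set-cover instance.
The greedy cost-per-new-station heuristic would pick R1 and R4 for 11, but a cheaper cover exists.
R10 alone covers Fir, Cedar, Elm — every station.
Total annual cost: 10.
No cover costs less than 10.

10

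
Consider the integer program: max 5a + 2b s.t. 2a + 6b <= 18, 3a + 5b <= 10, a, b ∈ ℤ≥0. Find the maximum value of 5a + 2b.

15

(a,b)=(3,0) is feasible, giving 15.
(a,b)=(2,0) is feasible, giving 10.
No feasible integer point exceeds 15.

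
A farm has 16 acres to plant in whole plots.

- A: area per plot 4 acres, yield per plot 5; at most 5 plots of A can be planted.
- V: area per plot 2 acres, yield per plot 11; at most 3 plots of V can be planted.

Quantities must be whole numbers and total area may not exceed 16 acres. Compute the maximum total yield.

V has the best ratio (11/2); taking only V gives at most 3×11 = 33 (stopped by the supply cap of 3).
Mixing does better — 2×A and 3×V: area 14 ≤ 16, yield 2·5 + 3·11 = 43.

43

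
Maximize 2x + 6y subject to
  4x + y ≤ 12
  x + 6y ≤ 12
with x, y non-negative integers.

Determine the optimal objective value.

(x,y)=(0,2): 4·0+1·2=2≤12, 1·0+6·2=12≤12, objective 12.
(x,y)=(2,1): 4·2+1·1=9≤12, 1·2+6·1=8≤12, objective 10.
(x,y)=(1,1): 4·1+1·1=5≤12, 1·1+6·1=7≤12, objective 8.
(x,y)=(0,1): 4·0+1·1=1≤12, 1·0+6·1=6≤12, objective 6.
Maximum is 12 at (x,y)=(0,2).

12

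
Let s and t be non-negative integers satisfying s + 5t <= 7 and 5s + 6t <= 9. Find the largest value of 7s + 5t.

Relaxing integrality, the LP optimum is 12.60 at (s,t) = (1.8, 0), which is not an integer point.
(s,t)=(1,0) is feasible, giving 7.
(s,t)=(0,1) is feasible, giving 5.
(s,t)=(0,0) is feasible, giving 0.
Maximum is 7 at (s,t)=(1,0).

7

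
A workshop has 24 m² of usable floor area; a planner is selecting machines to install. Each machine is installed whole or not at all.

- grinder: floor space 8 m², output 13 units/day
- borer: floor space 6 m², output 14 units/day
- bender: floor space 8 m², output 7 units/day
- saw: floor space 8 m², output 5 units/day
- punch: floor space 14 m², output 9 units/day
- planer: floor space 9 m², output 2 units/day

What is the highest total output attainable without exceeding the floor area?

34

Allowing fractional choices, the relaxed optimum would be about 35.3, but machines are indivisible.
grinder + borer + bender: floor space 8 + 6 + 8 = 22 ≤ 24, output 13 + 14 + 7 = 34.
grinder + borer + saw: floor space 8 + 6 + 8 = 22 ≤ 24, output 13 + 14 + 5 = 32.
Best is grinder, borer, and bender with total output 34.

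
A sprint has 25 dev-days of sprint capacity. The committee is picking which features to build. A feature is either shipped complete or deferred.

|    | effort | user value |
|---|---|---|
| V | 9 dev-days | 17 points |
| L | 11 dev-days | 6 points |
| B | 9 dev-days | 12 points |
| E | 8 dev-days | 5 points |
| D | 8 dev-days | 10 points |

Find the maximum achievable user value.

32

V + B: effort 9 + 9 = 18 ≤ 25, user value 17 + 12 = 29.
V + E + D: effort 9 + 8 + 8 = 25 ≤ 25, user value 17 + 5 + 10 = 32.
Best is V, E, and D with total user value 32.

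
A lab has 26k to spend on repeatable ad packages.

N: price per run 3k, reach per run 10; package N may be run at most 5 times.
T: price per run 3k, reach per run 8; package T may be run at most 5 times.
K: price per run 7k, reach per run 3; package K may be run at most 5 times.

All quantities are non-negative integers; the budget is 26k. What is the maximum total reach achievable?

This is a bounded integer knapsack.
N has the best ratio (10/3); taking only N gives at most 5×10 = 50 (stopped by the supply cap of 5).
Mixing does better — 5×N and 3×T: price 24 ≤ 26, reach 5·10 + 3·8 = 74.

74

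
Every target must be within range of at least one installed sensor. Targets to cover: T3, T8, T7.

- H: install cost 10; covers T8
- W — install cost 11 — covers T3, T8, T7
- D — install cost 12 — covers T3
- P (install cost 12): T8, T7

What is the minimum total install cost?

11

W alone covers T3, T8, T7 — every target.
Total install cost: 11.
No cover costs less than 11.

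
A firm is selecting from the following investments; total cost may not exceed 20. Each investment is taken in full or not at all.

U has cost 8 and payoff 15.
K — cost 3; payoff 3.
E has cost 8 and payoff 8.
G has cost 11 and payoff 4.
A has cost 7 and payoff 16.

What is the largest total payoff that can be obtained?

U + K + A: cost 8 + 3 + 7 = 18 ≤ 20, payoff 15 + 3 + 16 = 34.
U + A: cost 8 + 7 = 15 ≤ 20, payoff 15 + 16 = 31.
K + E + A: cost 3 + 8 + 7 = 18 ≤ 20, payoff 3 + 8 + 16 = 27.
Best is U, K, and A with total payoff 34.

34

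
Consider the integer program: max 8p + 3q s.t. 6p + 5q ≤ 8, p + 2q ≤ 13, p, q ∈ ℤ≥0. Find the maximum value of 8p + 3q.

The continuous relaxation peaks at (1.33, 0) with value 10.67; rounding to a feasible lattice point costs some objective.
(p,q)=(1,0): 6·1+5·0=6≤8, 1·1+2·0=1≤13, objective 8.
(p,q)=(0,1): 6·0+5·1=5≤8, 1·0+2·1=2≤13, objective 3.
No feasible integer point exceeds 8.

8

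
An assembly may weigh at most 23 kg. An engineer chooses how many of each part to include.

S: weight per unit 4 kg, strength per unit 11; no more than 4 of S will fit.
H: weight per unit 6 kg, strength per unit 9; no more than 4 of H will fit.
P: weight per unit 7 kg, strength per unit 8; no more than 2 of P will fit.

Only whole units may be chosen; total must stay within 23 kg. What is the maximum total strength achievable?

4×S and 1×H: weight 22 ≤ 23, strength 4·11 + 1·9 = 53.
4×S and 1×P: weight 23 ≤ 23, strength 4·11 + 1·8 = 52.
Best is 53.

53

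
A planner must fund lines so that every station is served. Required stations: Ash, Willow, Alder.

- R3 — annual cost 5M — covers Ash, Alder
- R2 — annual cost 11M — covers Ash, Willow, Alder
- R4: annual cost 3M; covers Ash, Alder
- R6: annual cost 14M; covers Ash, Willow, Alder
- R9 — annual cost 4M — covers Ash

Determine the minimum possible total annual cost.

This is an integer covering problem.
The greedy cost-per-new-station heuristic would pick R4 and R2 for 14, but a cheaper cover exists.
R2 alone covers Ash, Willow, Alder — every station.
Total annual cost: 11.
No cover costs less than 11.

11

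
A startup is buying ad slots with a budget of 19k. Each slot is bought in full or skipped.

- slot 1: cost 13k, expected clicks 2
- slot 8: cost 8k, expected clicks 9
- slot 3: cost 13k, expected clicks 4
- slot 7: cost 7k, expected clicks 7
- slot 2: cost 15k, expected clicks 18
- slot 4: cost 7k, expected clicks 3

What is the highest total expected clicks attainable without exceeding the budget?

slot 8 + slot 7: cost 8 + 7 = 15 ≤ 19, expected clicks 9 + 7 = 16.
slot 2: cost 15 ≤ 19, expected clicks 18.
Best is slot 2 with total expected clicks 18.

18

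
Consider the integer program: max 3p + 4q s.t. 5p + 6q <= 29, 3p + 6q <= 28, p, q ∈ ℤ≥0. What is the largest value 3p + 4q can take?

The continuous relaxation peaks at (0.5, 4.42) with value 19.17; rounding to a feasible lattice point costs some objective.
(p,q)=(1,4) is feasible, giving 19.
(p,q)=(2,3) is feasible, giving 18.
(p,q)=(0,4) is feasible, giving 16.
Maximum is 19 at (p,q)=(1,4).

19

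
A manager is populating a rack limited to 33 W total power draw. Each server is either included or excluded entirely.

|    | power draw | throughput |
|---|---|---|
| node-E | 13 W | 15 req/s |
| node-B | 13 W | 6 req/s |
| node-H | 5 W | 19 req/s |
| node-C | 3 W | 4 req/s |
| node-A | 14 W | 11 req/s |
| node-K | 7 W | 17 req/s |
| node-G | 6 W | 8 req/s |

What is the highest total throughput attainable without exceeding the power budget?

59

Take node-E, node-H, node-K, and node-G: power draw 13 + 5 + 7 + 6 = 31 ≤ 33, throughput 15 + 19 + 17 + 8 = 59.
No other feasible combination does better.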